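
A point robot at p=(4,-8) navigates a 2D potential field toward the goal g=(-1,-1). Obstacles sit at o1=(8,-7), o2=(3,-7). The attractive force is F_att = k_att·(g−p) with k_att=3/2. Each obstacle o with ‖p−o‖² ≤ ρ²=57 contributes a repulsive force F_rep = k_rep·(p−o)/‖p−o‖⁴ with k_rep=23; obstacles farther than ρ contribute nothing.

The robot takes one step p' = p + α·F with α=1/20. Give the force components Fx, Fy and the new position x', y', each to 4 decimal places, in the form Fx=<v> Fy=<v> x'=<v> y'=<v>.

F_att = 3/2·(g−p) = 3/2·(-5,7) = (-7.5000,10.5000)
o1: d²=17 ≤ ρ²=57; F_rep = 23·(-4,-1)/17² = (-0.3183,-0.0796)
o2: d²=2 ≤ ρ²=57; F_rep = 23·(1,-1)/2² = (5.7500,-5.7500)
F = F_att + ΣF_rep = (-2.0683,4.6704)
p' = p + 1/20·F = (3.8966,-7.7665)

Fx=-2.0683 Fy=4.6704 x'=3.8966 y'=-7.7665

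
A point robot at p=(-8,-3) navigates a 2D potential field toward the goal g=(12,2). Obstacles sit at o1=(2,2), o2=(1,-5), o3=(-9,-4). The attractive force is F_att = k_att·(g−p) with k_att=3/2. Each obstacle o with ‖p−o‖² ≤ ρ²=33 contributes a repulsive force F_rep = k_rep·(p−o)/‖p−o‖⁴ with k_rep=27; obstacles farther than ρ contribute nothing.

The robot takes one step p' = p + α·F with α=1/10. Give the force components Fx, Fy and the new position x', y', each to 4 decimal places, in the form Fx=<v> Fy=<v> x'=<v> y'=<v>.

F_att = 3/2·(g−p) = 3/2·(20,5) = (30.0000,7.5000)
o1: d²=125 > ρ²=33 → inactive
o2: d²=85 > ρ²=33 → inactive
o3: d²=2 ≤ ρ²=33; F_rep = 27·(1,1)/2² = (6.7500,6.7500)
F = F_att + ΣF_rep = (36.7500,14.2500)
p' = p + 1/10·F = (-4.3250,-1.5750)

Fx=36.7500 Fy=14.2500 x'=-4.3250 y'=-1.5750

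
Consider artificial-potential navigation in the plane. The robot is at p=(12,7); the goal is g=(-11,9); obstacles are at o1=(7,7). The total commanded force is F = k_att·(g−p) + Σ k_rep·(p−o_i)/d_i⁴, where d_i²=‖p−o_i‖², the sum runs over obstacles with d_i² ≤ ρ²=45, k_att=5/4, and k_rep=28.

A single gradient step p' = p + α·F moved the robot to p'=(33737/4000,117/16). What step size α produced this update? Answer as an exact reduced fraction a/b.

F_att = 5/4·(g−p) = 5/4·(-23,2) = (-28.7500,2.5000)
o1: d²=25 ≤ ρ²=45; F_rep = 28·(5,0)/25² = (0.2240,0.0000)
F = F_att + ΣF_rep = (-28.5260,2.5000)
Δp = p'−p = (-3.5657,0.3125); α = Δx/Fx = (-14263/4000) / (-14263/500) = 1/8
check: Δy/Fy = (5/16) / (5/2) = 1/8 ✓

α = 1/8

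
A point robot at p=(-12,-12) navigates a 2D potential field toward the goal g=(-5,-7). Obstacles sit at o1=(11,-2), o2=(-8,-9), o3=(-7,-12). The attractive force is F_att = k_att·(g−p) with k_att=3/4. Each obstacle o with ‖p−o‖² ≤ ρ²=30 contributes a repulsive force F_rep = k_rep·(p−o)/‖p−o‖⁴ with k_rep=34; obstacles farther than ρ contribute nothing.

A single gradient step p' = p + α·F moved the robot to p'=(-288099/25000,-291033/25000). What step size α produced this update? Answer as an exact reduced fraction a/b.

F_att = 3/4·(g−p) = 3/4·(7,5) = (5.2500,3.7500)
o1: d²=629 > ρ²=30 → inactive
o2: d²=25 ≤ ρ²=30; F_rep = 34·(-4,-3)/25² = (-0.2176,-0.1632)
o3: d²=25 ≤ ρ²=30; F_rep = 34·(-5,0)/25² = (-0.2720,0.0000)
F = F_att + ΣF_rep = (4.7604,3.5868)
Δp = p'−p = (0.4760,0.3587); α = Δx/Fx = (11901/25000) / (11901/2500) = 1/10
check: Δy/Fy = (8967/25000) / (8967/2500) = 1/10 ✓

α = 1/10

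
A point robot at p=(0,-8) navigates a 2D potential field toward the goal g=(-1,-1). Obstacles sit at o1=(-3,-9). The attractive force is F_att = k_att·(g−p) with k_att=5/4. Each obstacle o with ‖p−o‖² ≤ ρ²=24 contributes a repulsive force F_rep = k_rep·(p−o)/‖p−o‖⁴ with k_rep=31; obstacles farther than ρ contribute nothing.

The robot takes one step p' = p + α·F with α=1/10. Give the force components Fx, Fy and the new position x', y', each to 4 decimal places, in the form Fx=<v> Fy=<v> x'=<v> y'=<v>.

Fx=-0.3200 Fy=9.0600 x'=-0.0320 y'=-7.0940

F_att = 5/4·(g−p) = 5/4·(-1,7) = (-1.2500,8.7500)
o1: d²=10 ≤ ρ²=24; F_rep = 31·(3,1)/10² = (0.9300,0.3100)
F = F_att + ΣF_rep = (-0.3200,9.0600)
p' = p + 1/10·F = (-0.0320,-7.0940)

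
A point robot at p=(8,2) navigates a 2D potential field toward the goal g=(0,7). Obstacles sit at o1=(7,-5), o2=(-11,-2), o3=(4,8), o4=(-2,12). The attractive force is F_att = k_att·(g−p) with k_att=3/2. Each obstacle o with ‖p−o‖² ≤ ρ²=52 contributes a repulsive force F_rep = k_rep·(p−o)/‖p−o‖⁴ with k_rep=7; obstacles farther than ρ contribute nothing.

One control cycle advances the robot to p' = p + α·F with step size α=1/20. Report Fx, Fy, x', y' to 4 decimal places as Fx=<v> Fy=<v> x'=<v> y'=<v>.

Fx=-11.9868 Fy=7.5041 x'=7.4007 y'=2.3752

F_att = 3/2·(g−p) = 3/2·(-8,5) = (-12.0000,7.5000)
o1: d²=50 ≤ ρ²=52; F_rep = 7·(1,7)/50² = (0.0028,0.0196)
o2: d²=377 > ρ²=52 → inactive
o3: d²=52 ≤ ρ²=52; F_rep = 7·(4,-6)/52² = (0.0104,-0.0155)
o4: d²=200 > ρ²=52 → inactive
F = F_att + ΣF_rep = (-11.9868,7.5041)
p' = p + 1/20·F = (7.4007,2.3752)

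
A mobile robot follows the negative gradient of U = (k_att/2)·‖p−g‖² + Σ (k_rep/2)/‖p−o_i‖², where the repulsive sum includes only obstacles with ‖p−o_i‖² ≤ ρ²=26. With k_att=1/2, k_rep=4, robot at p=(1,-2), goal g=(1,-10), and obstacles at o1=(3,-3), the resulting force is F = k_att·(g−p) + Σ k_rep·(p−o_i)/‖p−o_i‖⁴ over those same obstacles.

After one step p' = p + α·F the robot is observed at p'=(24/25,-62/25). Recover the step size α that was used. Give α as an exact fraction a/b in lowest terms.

F_att = 1/2·(g−p) = 1/2·(0,-8) = (0.0000,-4.0000)
o1: d²=5 ≤ ρ²=26; F_rep = 4·(-2,1)/5² = (-0.3200,0.1600)
F = F_att + ΣF_rep = (-0.3200,-3.8400)
Δp = p'−p = (-0.0400,-0.4800); α = Δx/Fx = (-1/25) / (-8/25) = 1/8
check: Δy/Fy = (-12/25) / (-96/25) = 1/8 ✓

α = 1/8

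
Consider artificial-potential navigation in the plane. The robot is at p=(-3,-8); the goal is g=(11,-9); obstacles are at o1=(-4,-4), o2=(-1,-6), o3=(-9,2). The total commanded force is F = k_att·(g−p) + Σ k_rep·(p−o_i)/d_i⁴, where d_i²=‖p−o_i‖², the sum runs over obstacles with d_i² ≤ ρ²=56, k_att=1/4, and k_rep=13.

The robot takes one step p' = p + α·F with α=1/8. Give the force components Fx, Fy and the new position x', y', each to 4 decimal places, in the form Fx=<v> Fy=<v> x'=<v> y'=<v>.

F_att = 1/4·(g−p) = 1/4·(14,-1) = (3.5000,-0.2500)
o1: d²=17 ≤ ρ²=56; F_rep = 13·(1,-4)/17² = (0.0450,-0.1799)
o2: d²=8 ≤ ρ²=56; F_rep = 13·(-2,-2)/8² = (-0.4062,-0.4062)
o3: d²=136 > ρ²=56 → inactive
F = F_att + ΣF_rep = (3.1387,-0.8362)
p' = p + 1/8·F = (-2.6077,-8.1045)

Fx=3.1387 Fy=-0.8362 x'=-2.6077 y'=-8.1045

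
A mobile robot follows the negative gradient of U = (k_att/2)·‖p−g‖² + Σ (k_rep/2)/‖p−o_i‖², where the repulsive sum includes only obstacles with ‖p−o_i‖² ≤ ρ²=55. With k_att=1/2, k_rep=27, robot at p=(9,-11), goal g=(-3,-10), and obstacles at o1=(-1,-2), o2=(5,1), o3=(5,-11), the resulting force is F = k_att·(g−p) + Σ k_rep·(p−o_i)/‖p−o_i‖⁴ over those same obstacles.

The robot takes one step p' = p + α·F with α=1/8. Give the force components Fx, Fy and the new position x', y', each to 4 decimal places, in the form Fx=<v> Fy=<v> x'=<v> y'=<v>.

Fx=-5.5781 Fy=0.5000 x'=8.3027 y'=-10.9375

F_att = 1/2·(g−p) = 1/2·(-12,1) = (-6.0000,0.5000)
o1: d²=181 > ρ²=55 → inactive
o2: d²=160 > ρ²=55 → inactive
o3: d²=16 ≤ ρ²=55; F_rep = 27·(4,0)/16² = (0.4219,0.0000)
F = F_att + ΣF_rep = (-5.5781,0.5000)
p' = p + 1/8·F = (8.3027,-10.9375)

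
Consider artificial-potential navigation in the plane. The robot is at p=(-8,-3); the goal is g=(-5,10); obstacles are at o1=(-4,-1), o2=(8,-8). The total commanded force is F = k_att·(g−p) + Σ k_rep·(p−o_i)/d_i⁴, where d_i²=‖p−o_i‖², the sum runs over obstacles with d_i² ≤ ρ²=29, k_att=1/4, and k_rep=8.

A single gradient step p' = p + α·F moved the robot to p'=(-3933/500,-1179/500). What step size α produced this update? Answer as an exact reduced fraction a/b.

F_att = 1/4·(g−p) = 1/4·(3,13) = (0.7500,3.2500)
o1: d²=20 ≤ ρ²=29; F_rep = 8·(-4,-2)/20² = (-0.0800,-0.0400)
o2: d²=281 > ρ²=29 → inactive
F = F_att + ΣF_rep = (0.6700,3.2100)
Δp = p'−p = (0.1340,0.6420); α = Δx/Fx = (67/500) / (67/100) = 1/5
check: Δy/Fy = (321/500) / (321/100) = 1/5 ✓

α = 1/5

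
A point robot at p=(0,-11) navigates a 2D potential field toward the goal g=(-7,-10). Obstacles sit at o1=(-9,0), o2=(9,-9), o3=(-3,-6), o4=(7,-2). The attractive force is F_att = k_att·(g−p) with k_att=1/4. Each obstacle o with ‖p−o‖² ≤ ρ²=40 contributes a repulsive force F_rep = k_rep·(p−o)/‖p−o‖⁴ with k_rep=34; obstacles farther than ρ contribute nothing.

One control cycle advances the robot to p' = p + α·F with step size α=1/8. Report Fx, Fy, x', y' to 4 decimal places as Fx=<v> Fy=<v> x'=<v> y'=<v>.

F_att = 1/4·(g−p) = 1/4·(-7,1) = (-1.7500,0.2500)
o1: d²=202 > ρ²=40 → inactive
o2: d²=85 > ρ²=40 → inactive
o3: d²=34 ≤ ρ²=40; F_rep = 34·(3,-5)/34² = (0.0882,-0.1471)
o4: d²=130 > ρ²=40 → inactive
F = F_att + ΣF_rep = (-1.6618,0.1029)
p' = p + 1/8·F = (-0.2077,-10.9871)

Fx=-1.6618 Fy=0.1029 x'=-0.2077 y'=-10.9871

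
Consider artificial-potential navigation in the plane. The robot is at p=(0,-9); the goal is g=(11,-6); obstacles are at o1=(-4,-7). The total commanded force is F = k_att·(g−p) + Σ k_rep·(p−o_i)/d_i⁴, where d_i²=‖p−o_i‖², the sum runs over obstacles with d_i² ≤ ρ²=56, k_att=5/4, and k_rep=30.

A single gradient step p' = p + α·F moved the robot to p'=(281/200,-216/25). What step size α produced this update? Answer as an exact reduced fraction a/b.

α = 1/10

F_att = 5/4·(g−p) = 5/4·(11,3) = (13.7500,3.7500)
o1: d²=20 ≤ ρ²=56; F_rep = 30·(4,-2)/20² = (0.3000,-0.1500)
F = F_att + ΣF_rep = (14.0500,3.6000)
Δp = p'−p = (1.4050,0.3600); α = Δx/Fx = (281/200) / (281/20) = 1/10
check: Δy/Fy = (9/25) / (18/5) = 1/10 ✓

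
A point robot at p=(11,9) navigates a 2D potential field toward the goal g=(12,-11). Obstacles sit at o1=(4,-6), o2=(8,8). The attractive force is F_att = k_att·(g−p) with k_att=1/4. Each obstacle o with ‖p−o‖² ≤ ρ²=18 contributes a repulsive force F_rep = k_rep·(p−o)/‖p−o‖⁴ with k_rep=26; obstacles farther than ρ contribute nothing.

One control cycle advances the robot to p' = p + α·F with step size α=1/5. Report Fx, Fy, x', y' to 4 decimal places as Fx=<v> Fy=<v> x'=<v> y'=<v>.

F_att = 1/4·(g−p) = 1/4·(1,-20) = (0.2500,-5.0000)
o1: d²=274 > ρ²=18 → inactive
o2: d²=10 ≤ ρ²=18; F_rep = 26·(3,1)/10² = (0.7800,0.2600)
F = F_att + ΣF_rep = (1.0300,-4.7400)
p' = p + 1/5·F = (11.2060,8.0520)

Fx=1.0300 Fy=-4.7400 x'=11.2060 y'=8.0520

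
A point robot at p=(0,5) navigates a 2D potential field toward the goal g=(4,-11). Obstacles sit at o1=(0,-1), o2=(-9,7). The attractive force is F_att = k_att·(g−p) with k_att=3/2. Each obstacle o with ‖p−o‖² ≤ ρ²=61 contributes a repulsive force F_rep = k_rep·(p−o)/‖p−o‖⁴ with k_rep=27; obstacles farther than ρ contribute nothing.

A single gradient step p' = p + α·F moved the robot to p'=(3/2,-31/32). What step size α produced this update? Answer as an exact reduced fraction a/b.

F_att = 3/2·(g−p) = 3/2·(4,-16) = (6.0000,-24.0000)
o1: d²=36 ≤ ρ²=61; F_rep = 27·(0,6)/36² = (0.0000,0.1250)
o2: d²=85 > ρ²=61 → inactive
F = F_att + ΣF_rep = (6.0000,-23.8750)
Δp = p'−p = (1.5000,-5.9688); α = Δx/Fx = (3/2) / (6) = 1/4
check: Δy/Fy = (-191/32) / (-191/8) = 1/4 ✓

α = 1/4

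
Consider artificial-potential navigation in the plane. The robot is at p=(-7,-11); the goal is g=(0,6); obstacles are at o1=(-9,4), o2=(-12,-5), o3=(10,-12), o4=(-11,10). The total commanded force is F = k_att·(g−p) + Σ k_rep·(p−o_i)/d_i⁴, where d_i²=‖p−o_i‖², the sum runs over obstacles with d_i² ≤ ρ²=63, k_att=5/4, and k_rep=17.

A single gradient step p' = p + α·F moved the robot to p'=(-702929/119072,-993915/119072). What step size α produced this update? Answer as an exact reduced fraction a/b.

F_att = 5/4·(g−p) = 5/4·(7,17) = (8.7500,21.2500)
o1: d²=229 > ρ²=63 → inactive
o2: d²=61 ≤ ρ²=63; F_rep = 17·(5,-6)/61² = (0.0228,-0.0274)
o3: d²=290 > ρ²=63 → inactive
o4: d²=457 > ρ²=63 → inactive
F = F_att + ΣF_rep = (8.7728,21.2226)
Δp = p'−p = (1.0966,2.6528); α = Δx/Fx = (130575/119072) / (130575/14884) = 1/8
check: Δy/Fy = (315877/119072) / (315877/14884) = 1/8 ✓

α = 1/8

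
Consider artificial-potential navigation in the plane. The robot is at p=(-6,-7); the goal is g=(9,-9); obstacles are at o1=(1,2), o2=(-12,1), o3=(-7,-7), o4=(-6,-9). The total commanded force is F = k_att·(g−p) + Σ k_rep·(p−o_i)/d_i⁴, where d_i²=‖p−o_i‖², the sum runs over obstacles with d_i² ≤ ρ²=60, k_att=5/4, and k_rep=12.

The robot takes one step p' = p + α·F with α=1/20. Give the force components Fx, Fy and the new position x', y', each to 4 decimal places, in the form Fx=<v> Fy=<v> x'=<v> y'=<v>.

Fx=30.7500 Fy=-1.0000 x'=-4.4625 y'=-7.0500

F_att = 5/4·(g−p) = 5/4·(15,-2) = (18.7500,-2.5000)
o1: d²=130 > ρ²=60 → inactive
o2: d²=100 > ρ²=60 → inactive
o3: d²=1 ≤ ρ²=60; F_rep = 12·(1,0)/1² = (12.0000,0.0000)
o4: d²=4 ≤ ρ²=60; F_rep = 12·(0,2)/4² = (0.0000,1.5000)
F = F_att + ΣF_rep = (30.7500,-1.0000)
p' = p + 1/20·F = (-4.4625,-7.0500)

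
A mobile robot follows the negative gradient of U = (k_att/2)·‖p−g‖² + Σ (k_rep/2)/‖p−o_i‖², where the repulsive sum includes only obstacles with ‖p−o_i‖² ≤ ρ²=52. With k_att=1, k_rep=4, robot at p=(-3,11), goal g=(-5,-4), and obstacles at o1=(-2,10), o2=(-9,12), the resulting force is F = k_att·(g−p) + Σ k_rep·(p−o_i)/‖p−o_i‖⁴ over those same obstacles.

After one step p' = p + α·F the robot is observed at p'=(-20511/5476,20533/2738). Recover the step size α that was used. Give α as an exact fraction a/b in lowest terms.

F_att = 1·(g−p) = 1·(-2,-15) = (-2.0000,-15.0000)
o1: d²=2 ≤ ρ²=52; F_rep = 4·(-1,1)/2² = (-1.0000,1.0000)
o2: d²=37 ≤ ρ²=52; F_rep = 4·(6,-1)/37² = (0.0175,-0.0029)
F = F_att + ΣF_rep = (-2.9825,-14.0029)
Δp = p'−p = (-0.7456,-3.5007); α = Δx/Fx = (-4083/5476) / (-4083/1369) = 1/4
check: Δy/Fy = (-9585/2738) / (-19170/1369) = 1/4 ✓

α = 1/4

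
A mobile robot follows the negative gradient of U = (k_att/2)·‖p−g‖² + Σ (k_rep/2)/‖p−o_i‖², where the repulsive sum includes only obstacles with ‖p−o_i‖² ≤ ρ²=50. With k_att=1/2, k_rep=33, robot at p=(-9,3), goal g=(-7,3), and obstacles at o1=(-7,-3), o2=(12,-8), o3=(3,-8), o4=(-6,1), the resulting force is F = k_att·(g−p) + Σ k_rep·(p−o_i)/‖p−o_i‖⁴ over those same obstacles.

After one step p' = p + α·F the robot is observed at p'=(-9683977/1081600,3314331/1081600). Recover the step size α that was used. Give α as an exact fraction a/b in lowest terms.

F_att = 1/2·(g−p) = 1/2·(2,0) = (1.0000,0.0000)
o1: d²=40 ≤ ρ²=50; F_rep = 33·(-2,6)/40² = (-0.0413,0.1237)
o2: d²=562 > ρ²=50 → inactive
o3: d²=265 > ρ²=50 → inactive
o4: d²=13 ≤ ρ²=50; F_rep = 33·(-3,2)/13² = (-0.5858,0.3905)
F = F_att + ΣF_rep = (0.3730,0.5143)
Δp = p'−p = (0.0466,0.0643); α = Δx/Fx = (50423/1081600) / (50423/135200) = 1/8
check: Δy/Fy = (69531/1081600) / (69531/135200) = 1/8 ✓

α = 1/8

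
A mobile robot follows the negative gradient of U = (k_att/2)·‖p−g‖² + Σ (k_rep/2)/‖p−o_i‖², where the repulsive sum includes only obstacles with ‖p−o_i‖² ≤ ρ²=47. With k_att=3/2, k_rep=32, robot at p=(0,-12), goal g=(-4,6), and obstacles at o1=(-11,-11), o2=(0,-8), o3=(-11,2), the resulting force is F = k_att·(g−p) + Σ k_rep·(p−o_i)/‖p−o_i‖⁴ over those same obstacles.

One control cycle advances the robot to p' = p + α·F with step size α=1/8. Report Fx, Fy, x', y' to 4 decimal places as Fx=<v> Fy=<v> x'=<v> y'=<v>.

Fx=-6.0000 Fy=26.5000 x'=-0.7500 y'=-8.6875

F_att = 3/2·(g−p) = 3/2·(-4,18) = (-6.0000,27.0000)
o1: d²=122 > ρ²=47 → inactive
o2: d²=16 ≤ ρ²=47; F_rep = 32·(0,-4)/16² = (0.0000,-0.5000)
o3: d²=317 > ρ²=47 → inactive
F = F_att + ΣF_rep = (-6.0000,26.5000)
p' = p + 1/8·F = (-0.7500,-8.6875)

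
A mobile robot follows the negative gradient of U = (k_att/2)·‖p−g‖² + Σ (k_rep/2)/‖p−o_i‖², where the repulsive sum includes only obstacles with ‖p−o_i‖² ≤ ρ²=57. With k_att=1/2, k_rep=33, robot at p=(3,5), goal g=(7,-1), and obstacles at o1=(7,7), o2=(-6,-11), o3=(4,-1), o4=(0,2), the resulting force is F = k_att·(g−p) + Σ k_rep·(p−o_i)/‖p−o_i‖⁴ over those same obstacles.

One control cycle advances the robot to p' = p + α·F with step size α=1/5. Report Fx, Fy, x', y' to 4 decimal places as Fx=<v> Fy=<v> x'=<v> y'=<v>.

Fx=1.9515 Fy=-2.7148 x'=3.3903 y'=4.4570

F_att = 1/2·(g−p) = 1/2·(4,-6) = (2.0000,-3.0000)
o1: d²=20 ≤ ρ²=57; F_rep = 33·(-4,-2)/20² = (-0.3300,-0.1650)
o2: d²=337 > ρ²=57 → inactive
o3: d²=37 ≤ ρ²=57; F_rep = 33·(-1,6)/37² = (-0.0241,0.1446)
o4: d²=18 ≤ ρ²=57; F_rep = 33·(3,3)/18² = (0.3056,0.3056)
F = F_att + ΣF_rep = (1.9515,-2.7148)
p' = p + 1/5·F = (3.3903,4.4570)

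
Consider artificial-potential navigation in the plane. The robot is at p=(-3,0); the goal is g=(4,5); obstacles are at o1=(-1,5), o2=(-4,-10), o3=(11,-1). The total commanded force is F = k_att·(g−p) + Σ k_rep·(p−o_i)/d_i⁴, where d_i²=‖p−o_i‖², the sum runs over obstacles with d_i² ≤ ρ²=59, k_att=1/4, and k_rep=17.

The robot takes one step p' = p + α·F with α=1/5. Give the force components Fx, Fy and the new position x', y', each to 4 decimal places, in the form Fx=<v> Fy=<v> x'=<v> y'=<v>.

Fx=1.7096 Fy=1.1489 x'=-2.6581 y'=0.2298

F_att = 1/4·(g−p) = 1/4·(7,5) = (1.7500,1.2500)
o1: d²=29 ≤ ρ²=59; F_rep = 17·(-2,-5)/29² = (-0.0404,-0.1011)
o2: d²=101 > ρ²=59 → inactive
o3: d²=197 > ρ²=59 → inactive
F = F_att + ΣF_rep = (1.7096,1.1489)
p' = p + 1/5·F = (-2.6581,0.2298)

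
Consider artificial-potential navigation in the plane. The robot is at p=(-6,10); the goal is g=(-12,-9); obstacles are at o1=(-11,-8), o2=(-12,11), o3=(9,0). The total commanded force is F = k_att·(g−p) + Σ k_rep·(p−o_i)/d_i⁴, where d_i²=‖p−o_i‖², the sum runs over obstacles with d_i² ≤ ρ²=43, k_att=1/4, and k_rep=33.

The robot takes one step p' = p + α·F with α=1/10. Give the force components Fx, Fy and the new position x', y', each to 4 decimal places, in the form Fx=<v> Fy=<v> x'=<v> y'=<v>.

F_att = 1/4·(g−p) = 1/4·(-6,-19) = (-1.5000,-4.7500)
o1: d²=349 > ρ²=43 → inactive
o2: d²=37 ≤ ρ²=43; F_rep = 33·(6,-1)/37² = (0.1446,-0.0241)
o3: d²=325 > ρ²=43 → inactive
F = F_att + ΣF_rep = (-1.3554,-4.7741)
p' = p + 1/10·F = (-6.1355,9.5226)

Fx=-1.3554 Fy=-4.7741 x'=-6.1355 y'=9.5226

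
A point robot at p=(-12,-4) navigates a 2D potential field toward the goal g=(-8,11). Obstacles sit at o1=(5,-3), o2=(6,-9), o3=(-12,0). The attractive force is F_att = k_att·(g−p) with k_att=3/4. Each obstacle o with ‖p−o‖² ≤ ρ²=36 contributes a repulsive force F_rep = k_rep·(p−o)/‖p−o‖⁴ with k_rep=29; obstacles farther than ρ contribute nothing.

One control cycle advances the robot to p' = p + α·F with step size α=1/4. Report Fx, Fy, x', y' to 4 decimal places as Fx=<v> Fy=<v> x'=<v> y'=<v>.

Fx=3.0000 Fy=10.7969 x'=-11.2500 y'=-1.3008

F_att = 3/4·(g−p) = 3/4·(4,15) = (3.0000,11.2500)
o1: d²=290 > ρ²=36 → inactive
o2: d²=349 > ρ²=36 → inactive
o3: d²=16 ≤ ρ²=36; F_rep = 29·(0,-4)/16² = (0.0000,-0.4531)
F = F_att + ΣF_rep = (3.0000,10.7969)
p' = p + 1/4·F = (-11.2500,-1.3008)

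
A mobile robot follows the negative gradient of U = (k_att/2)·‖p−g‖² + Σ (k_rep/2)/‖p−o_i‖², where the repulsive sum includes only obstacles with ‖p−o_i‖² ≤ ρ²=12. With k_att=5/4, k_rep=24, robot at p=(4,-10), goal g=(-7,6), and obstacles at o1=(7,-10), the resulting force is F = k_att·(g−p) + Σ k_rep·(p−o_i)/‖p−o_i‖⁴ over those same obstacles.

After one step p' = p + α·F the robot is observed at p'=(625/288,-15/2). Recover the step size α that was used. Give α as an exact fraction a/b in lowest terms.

α = 1/8

F_att = 5/4·(g−p) = 5/4·(-11,16) = (-13.7500,20.0000)
o1: d²=9 ≤ ρ²=12; F_rep = 24·(-3,0)/9² = (-0.8889,0.0000)
F = F_att + ΣF_rep = (-14.6389,20.0000)
Δp = p'−p = (-1.8299,2.5000); α = Δx/Fx = (-527/288) / (-527/36) = 1/8
check: Δy/Fy = (5/2) / (20) = 1/8 ✓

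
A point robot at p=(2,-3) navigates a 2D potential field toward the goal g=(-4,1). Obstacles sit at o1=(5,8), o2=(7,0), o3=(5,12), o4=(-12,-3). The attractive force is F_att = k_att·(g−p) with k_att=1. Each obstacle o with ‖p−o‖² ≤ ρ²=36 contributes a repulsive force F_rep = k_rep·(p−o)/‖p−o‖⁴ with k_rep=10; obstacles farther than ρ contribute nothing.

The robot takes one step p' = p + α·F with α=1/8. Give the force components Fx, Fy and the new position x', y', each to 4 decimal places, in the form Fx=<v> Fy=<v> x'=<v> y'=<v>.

Fx=-6.0433 Fy=3.9740 x'=1.2446 y'=-2.5032

F_att = 1·(g−p) = 1·(-6,4) = (-6.0000,4.0000)
o1: d²=130 > ρ²=36 → inactive
o2: d²=34 ≤ ρ²=36; F_rep = 10·(-5,-3)/34² = (-0.0433,-0.0260)
o3: d²=234 > ρ²=36 → inactive
o4: d²=196 > ρ²=36 → inactive
F = F_att + ΣF_rep = (-6.0433,3.9740)
p' = p + 1/8·F = (1.2446,-2.5032)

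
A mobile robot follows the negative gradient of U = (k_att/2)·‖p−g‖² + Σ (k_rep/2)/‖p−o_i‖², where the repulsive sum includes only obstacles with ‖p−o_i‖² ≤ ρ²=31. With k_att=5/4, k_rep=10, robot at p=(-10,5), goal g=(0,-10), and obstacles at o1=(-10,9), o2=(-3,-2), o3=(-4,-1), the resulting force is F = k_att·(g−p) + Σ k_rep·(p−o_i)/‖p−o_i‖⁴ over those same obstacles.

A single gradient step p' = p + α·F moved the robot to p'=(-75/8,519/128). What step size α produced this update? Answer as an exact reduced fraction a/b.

α = 1/20

F_att = 5/4·(g−p) = 5/4·(10,-15) = (12.5000,-18.7500)
o1: d²=16 ≤ ρ²=31; F_rep = 10·(0,-4)/16² = (0.0000,-0.1562)
o2: d²=98 > ρ²=31 → inactive
o3: d²=72 > ρ²=31 → inactive
F = F_att + ΣF_rep = (12.5000,-18.9062)
Δp = p'−p = (0.6250,-0.9453); α = Δx/Fx = (5/8) / (25/2) = 1/20
check: Δy/Fy = (-121/128) / (-605/32) = 1/20 ✓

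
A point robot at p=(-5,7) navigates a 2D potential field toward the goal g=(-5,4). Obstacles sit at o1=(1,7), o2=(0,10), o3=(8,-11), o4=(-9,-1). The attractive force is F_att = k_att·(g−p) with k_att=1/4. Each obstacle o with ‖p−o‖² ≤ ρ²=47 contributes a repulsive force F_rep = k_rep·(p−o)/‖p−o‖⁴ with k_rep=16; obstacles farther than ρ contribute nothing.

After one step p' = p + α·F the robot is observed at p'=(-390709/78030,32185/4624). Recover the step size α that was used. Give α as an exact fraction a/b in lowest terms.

α = 1/20

F_att = 1/4·(g−p) = 1/4·(0,-3) = (0.0000,-0.7500)
o1: d²=36 ≤ ρ²=47; F_rep = 16·(-6,0)/36² = (-0.0741,0.0000)
o2: d²=34 ≤ ρ²=47; F_rep = 16·(-5,-3)/34² = (-0.0692,-0.0415)
o3: d²=493 > ρ²=47 → inactive
o4: d²=80 > ρ²=47 → inactive
F = F_att + ΣF_rep = (-0.1433,-0.7915)
Δp = p'−p = (-0.0072,-0.0396); α = Δx/Fx = (-559/78030) / (-1118/7803) = 1/20
check: Δy/Fy = (-183/4624) / (-915/1156) = 1/20 ✓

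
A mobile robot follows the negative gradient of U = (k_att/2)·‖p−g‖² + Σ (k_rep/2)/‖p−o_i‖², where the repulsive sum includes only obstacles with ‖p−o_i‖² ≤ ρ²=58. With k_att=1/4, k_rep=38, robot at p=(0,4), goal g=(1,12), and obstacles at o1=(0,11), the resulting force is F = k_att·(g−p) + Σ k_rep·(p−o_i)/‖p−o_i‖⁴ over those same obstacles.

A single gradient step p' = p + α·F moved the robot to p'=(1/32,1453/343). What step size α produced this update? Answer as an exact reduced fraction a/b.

α = 1/8

F_att = 1/4·(g−p) = 1/4·(1,8) = (0.2500,2.0000)
o1: d²=49 ≤ ρ²=58; F_rep = 38·(0,-7)/49² = (0.0000,-0.1108)
F = F_att + ΣF_rep = (0.2500,1.8892)
Δp = p'−p = (0.0312,0.2362); α = Δx/Fx = (1/32) / (1/4) = 1/8
check: Δy/Fy = (81/343) / (648/343) = 1/8 ✓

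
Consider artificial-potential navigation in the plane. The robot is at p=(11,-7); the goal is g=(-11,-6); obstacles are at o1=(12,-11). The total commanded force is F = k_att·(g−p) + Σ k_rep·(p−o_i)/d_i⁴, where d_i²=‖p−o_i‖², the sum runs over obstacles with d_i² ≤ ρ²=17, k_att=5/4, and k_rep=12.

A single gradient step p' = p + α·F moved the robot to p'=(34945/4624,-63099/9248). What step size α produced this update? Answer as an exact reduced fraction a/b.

α = 1/8

F_att = 5/4·(g−p) = 5/4·(-22,1) = (-27.5000,1.2500)
o1: d²=17 ≤ ρ²=17; F_rep = 12·(-1,4)/17² = (-0.0415,0.1661)
F = F_att + ΣF_rep = (-27.5415,1.4161)
Δp = p'−p = (-3.4427,0.1770); α = Δx/Fx = (-15919/4624) / (-15919/578) = 1/8
check: Δy/Fy = (1637/9248) / (1637/1156) = 1/8 ✓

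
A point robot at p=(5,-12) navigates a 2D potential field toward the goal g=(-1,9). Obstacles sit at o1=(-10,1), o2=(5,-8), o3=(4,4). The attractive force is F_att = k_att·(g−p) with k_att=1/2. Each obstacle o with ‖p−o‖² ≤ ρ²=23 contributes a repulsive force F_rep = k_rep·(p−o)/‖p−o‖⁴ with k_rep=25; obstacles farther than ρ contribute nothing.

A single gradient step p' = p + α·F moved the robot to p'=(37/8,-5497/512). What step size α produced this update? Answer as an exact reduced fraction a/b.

α = 1/8

F_att = 1/2·(g−p) = 1/2·(-6,21) = (-3.0000,10.5000)
o1: d²=394 > ρ²=23 → inactive
o2: d²=16 ≤ ρ²=23; F_rep = 25·(0,-4)/16² = (0.0000,-0.3906)
o3: d²=257 > ρ²=23 → inactive
F = F_att + ΣF_rep = (-3.0000,10.1094)
Δp = p'−p = (-0.3750,1.2637); α = Δx/Fx = (-3/8) / (-3) = 1/8
check: Δy/Fy = (647/512) / (647/64) = 1/8 ✓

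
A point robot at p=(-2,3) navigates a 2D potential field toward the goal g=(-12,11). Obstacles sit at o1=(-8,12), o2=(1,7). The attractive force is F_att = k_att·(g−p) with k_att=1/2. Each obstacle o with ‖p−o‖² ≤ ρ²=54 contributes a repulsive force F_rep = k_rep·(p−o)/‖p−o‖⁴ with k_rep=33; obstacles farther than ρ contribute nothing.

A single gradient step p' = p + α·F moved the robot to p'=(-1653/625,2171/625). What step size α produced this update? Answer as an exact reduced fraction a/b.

F_att = 1/2·(g−p) = 1/2·(-10,8) = (-5.0000,4.0000)
o1: d²=117 > ρ²=54 → inactive
o2: d²=25 ≤ ρ²=54; F_rep = 33·(-3,-4)/25² = (-0.1584,-0.2112)
F = F_att + ΣF_rep = (-5.1584,3.7888)
Δp = p'−p = (-0.6448,0.4736); α = Δx/Fx = (-403/625) / (-3224/625) = 1/8
check: Δy/Fy = (296/625) / (2368/625) = 1/8 ✓

α = 1/8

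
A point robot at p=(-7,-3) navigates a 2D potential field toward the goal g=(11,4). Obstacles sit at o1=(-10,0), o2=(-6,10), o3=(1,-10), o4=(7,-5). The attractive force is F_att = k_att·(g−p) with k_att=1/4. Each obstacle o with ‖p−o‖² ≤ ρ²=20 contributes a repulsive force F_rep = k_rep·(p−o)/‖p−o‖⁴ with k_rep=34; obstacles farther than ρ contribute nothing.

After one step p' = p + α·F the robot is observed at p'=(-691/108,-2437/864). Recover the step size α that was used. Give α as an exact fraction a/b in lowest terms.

α = 1/8

F_att = 1/4·(g−p) = 1/4·(18,7) = (4.5000,1.7500)
o1: d²=18 ≤ ρ²=20; F_rep = 34·(3,-3)/18² = (0.3148,-0.3148)
o2: d²=170 > ρ²=20 → inactive
o3: d²=113 > ρ²=20 → inactive
o4: d²=200 > ρ²=20 → inactive
F = F_att + ΣF_rep = (4.8148,1.4352)
Δp = p'−p = (0.6019,0.1794); α = Δx/Fx = (65/108) / (130/27) = 1/8
check: Δy/Fy = (155/864) / (155/108) = 1/8 ✓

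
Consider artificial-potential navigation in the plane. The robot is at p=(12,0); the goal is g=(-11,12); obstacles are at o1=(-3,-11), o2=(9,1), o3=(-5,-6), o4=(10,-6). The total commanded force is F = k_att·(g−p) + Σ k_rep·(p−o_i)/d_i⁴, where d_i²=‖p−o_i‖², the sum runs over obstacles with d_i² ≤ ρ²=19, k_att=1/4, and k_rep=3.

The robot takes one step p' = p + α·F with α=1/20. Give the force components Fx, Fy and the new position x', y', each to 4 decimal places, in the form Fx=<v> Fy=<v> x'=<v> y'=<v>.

F_att = 1/4·(g−p) = 1/4·(-23,12) = (-5.7500,3.0000)
o1: d²=346 > ρ²=19 → inactive
o2: d²=10 ≤ ρ²=19; F_rep = 3·(3,-1)/10² = (0.0900,-0.0300)
o3: d²=325 > ρ²=19 → inactive
o4: d²=40 > ρ²=19 → inactive
F = F_att + ΣF_rep = (-5.6600,2.9700)
p' = p + 1/20·F = (11.7170,0.1485)

Fx=-5.6600 Fy=2.9700 x'=11.7170 y'=0.1485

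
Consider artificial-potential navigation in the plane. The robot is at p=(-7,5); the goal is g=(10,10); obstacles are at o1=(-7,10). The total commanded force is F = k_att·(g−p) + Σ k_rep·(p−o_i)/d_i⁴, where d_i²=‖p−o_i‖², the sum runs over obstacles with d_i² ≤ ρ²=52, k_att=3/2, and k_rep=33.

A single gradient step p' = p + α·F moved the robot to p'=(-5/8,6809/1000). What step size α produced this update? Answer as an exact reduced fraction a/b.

α = 1/4

F_att = 3/2·(g−p) = 3/2·(17,5) = (25.5000,7.5000)
o1: d²=25 ≤ ρ²=52; F_rep = 33·(0,-5)/25² = (0.0000,-0.2640)
F = F_att + ΣF_rep = (25.5000,7.2360)
Δp = p'−p = (6.3750,1.8090); α = Δx/Fx = (51/8) / (51/2) = 1/4
check: Δy/Fy = (1809/1000) / (1809/250) = 1/4 ✓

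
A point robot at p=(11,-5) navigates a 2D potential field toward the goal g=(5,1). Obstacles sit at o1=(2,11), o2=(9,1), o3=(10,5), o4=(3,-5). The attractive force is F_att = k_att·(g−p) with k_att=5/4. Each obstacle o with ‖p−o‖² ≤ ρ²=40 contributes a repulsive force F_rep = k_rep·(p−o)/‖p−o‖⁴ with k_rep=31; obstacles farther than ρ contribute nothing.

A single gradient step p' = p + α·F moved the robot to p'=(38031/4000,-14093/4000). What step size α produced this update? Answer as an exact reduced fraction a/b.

F_att = 5/4·(g−p) = 5/4·(-6,6) = (-7.5000,7.5000)
o1: d²=337 > ρ²=40 → inactive
o2: d²=40 ≤ ρ²=40; F_rep = 31·(2,-6)/40² = (0.0387,-0.1163)
o3: d²=101 > ρ²=40 → inactive
o4: d²=64 > ρ²=40 → inactive
F = F_att + ΣF_rep = (-7.4612,7.3838)
Δp = p'−p = (-1.4923,1.4768); α = Δx/Fx = (-5969/4000) / (-5969/800) = 1/5
check: Δy/Fy = (5907/4000) / (5907/800) = 1/5 ✓

α = 1/5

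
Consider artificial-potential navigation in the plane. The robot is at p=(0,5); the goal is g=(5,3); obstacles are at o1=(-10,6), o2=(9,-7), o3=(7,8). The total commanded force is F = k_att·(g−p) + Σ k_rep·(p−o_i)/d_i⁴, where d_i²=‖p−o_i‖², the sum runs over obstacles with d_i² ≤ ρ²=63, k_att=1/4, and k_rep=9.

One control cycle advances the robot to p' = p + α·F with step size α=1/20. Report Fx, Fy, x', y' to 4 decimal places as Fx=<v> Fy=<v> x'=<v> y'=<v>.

F_att = 1/4·(g−p) = 1/4·(5,-2) = (1.2500,-0.5000)
o1: d²=101 > ρ²=63 → inactive
o2: d²=225 > ρ²=63 → inactive
o3: d²=58 ≤ ρ²=63; F_rep = 9·(-7,-3)/58² = (-0.0187,-0.0080)
F = F_att + ΣF_rep = (1.2313,-0.5080)
p' = p + 1/20·F = (0.0616,4.9746)

Fx=1.2313 Fy=-0.5080 x'=0.0616 y'=4.9746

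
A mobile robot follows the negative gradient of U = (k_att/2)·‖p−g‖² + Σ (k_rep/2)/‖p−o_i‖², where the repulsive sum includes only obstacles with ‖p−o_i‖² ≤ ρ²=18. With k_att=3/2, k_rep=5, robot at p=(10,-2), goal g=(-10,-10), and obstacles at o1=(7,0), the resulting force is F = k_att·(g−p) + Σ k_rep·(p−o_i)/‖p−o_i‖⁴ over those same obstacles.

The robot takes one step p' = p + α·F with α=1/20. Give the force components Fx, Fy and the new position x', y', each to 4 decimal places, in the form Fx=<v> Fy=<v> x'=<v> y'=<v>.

Fx=-29.9112 Fy=-12.0592 x'=8.5044 y'=-2.6030

F_att = 3/2·(g−p) = 3/2·(-20,-8) = (-30.0000,-12.0000)
o1: d²=13 ≤ ρ²=18; F_rep = 5·(3,-2)/13² = (0.0888,-0.0592)
F = F_att + ΣF_rep = (-29.9112,-12.0592)
p' = p + 1/20·F = (8.5044,-2.6030)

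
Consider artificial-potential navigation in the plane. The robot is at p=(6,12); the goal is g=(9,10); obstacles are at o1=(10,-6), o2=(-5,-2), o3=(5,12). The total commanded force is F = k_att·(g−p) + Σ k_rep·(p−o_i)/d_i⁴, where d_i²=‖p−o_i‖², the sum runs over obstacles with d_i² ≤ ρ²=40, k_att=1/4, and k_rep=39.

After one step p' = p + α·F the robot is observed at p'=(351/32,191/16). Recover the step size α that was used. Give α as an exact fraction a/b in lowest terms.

α = 1/8

F_att = 1/4·(g−p) = 1/4·(3,-2) = (0.7500,-0.5000)
o1: d²=340 > ρ²=40 → inactive
o2: d²=317 > ρ²=40 → inactive
o3: d²=1 ≤ ρ²=40; F_rep = 39·(1,0)/1² = (39.0000,0.0000)
F = F_att + ΣF_rep = (39.7500,-0.5000)
Δp = p'−p = (4.9688,-0.0625); α = Δx/Fx = (159/32) / (159/4) = 1/8
check: Δy/Fy = (-1/16) / (-1/2) = 1/8 ✓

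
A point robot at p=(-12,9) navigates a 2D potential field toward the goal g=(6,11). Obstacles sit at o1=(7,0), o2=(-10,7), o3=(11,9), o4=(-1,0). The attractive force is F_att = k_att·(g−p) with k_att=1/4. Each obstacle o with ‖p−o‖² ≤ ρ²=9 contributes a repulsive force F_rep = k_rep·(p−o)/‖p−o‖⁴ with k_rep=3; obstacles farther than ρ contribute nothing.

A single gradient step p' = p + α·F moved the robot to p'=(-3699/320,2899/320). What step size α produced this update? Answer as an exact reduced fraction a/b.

F_att = 1/4·(g−p) = 1/4·(18,2) = (4.5000,0.5000)
o1: d²=442 > ρ²=9 → inactive
o2: d²=8 ≤ ρ²=9; F_rep = 3·(-2,2)/8² = (-0.0938,0.0938)
o3: d²=529 > ρ²=9 → inactive
o4: d²=202 > ρ²=9 → inactive
F = F_att + ΣF_rep = (4.4062,0.5938)
Δp = p'−p = (0.4406,0.0594); α = Δx/Fx = (141/320) / (141/32) = 1/10
check: Δy/Fy = (19/320) / (19/32) = 1/10 ✓

α = 1/10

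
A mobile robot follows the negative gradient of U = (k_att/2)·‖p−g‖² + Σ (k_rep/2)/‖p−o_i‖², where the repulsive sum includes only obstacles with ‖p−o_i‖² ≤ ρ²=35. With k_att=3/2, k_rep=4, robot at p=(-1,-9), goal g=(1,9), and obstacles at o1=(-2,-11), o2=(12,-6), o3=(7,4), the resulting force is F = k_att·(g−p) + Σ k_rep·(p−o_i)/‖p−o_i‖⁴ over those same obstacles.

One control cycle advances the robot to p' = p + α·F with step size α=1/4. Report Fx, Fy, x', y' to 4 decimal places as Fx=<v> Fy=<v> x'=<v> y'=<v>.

F_att = 3/2·(g−p) = 3/2·(2,18) = (3.0000,27.0000)
o1: d²=5 ≤ ρ²=35; F_rep = 4·(1,2)/5² = (0.1600,0.3200)
o2: d²=178 > ρ²=35 → inactive
o3: d²=233 > ρ²=35 → inactive
F = F_att + ΣF_rep = (3.1600,27.3200)
p' = p + 1/4·F = (-0.2100,-2.1700)

Fx=3.1600 Fy=27.3200 x'=-0.2100 y'=-2.1700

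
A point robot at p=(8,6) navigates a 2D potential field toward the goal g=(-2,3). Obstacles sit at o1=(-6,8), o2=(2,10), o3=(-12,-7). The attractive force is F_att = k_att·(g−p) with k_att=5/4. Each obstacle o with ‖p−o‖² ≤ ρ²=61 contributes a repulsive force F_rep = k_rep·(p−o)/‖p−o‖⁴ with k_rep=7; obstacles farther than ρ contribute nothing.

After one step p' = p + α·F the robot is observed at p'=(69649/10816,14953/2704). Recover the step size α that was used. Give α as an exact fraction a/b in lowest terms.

α = 1/8

F_att = 5/4·(g−p) = 5/4·(-10,-3) = (-12.5000,-3.7500)
o1: d²=200 > ρ²=61 → inactive
o2: d²=52 ≤ ρ²=61; F_rep = 7·(6,-4)/52² = (0.0155,-0.0104)
o3: d²=569 > ρ²=61 → inactive
F = F_att + ΣF_rep = (-12.4845,-3.7604)
Δp = p'−p = (-1.5606,-0.4700); α = Δx/Fx = (-16879/10816) / (-16879/1352) = 1/8
check: Δy/Fy = (-1271/2704) / (-1271/338) = 1/8 ✓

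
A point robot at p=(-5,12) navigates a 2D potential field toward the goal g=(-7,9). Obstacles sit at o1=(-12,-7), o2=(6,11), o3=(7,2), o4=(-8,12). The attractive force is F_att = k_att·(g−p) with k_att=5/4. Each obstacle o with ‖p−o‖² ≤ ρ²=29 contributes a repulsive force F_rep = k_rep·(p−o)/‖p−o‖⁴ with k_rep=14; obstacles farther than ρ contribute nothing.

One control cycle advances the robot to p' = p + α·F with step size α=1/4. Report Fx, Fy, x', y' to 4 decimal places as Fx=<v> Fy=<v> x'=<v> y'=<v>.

Fx=-1.9815 Fy=-3.7500 x'=-5.4954 y'=11.0625

F_att = 5/4·(g−p) = 5/4·(-2,-3) = (-2.5000,-3.7500)
o1: d²=410 > ρ²=29 → inactive
o2: d²=122 > ρ²=29 → inactive
o3: d²=244 > ρ²=29 → inactive
o4: d²=9 ≤ ρ²=29; F_rep = 14·(3,0)/9² = (0.5185,0.0000)
F = F_att + ΣF_rep = (-1.9815,-3.7500)
p' = p + 1/4·F = (-5.4954,11.0625)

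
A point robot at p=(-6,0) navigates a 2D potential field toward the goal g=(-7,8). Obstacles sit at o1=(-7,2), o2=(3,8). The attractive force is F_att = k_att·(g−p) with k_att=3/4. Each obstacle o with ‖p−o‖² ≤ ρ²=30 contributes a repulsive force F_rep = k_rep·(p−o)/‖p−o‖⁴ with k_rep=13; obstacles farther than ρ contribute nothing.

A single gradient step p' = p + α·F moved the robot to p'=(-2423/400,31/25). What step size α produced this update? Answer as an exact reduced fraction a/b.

F_att = 3/4·(g−p) = 3/4·(-1,8) = (-0.7500,6.0000)
o1: d²=5 ≤ ρ²=30; F_rep = 13·(1,-2)/5² = (0.5200,-1.0400)
o2: d²=145 > ρ²=30 → inactive
F = F_att + ΣF_rep = (-0.2300,4.9600)
Δp = p'−p = (-0.0575,1.2400); α = Δx/Fx = (-23/400) / (-23/100) = 1/4
check: Δy/Fy = (31/25) / (124/25) = 1/4 ✓

α = 1/4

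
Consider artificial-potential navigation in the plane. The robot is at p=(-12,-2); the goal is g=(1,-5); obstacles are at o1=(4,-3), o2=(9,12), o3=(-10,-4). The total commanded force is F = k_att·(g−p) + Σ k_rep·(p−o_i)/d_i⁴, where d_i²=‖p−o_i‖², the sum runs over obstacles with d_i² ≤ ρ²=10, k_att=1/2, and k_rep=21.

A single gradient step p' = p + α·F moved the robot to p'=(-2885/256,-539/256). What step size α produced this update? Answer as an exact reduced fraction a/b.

F_att = 1/2·(g−p) = 1/2·(13,-3) = (6.5000,-1.5000)
o1: d²=257 > ρ²=10 → inactive
o2: d²=637 > ρ²=10 → inactive
o3: d²=8 ≤ ρ²=10; F_rep = 21·(-2,2)/8² = (-0.6562,0.6562)
F = F_att + ΣF_rep = (5.8438,-0.8438)
Δp = p'−p = (0.7305,-0.1055); α = Δx/Fx = (187/256) / (187/32) = 1/8
check: Δy/Fy = (-27/256) / (-27/32) = 1/8 ✓

α = 1/8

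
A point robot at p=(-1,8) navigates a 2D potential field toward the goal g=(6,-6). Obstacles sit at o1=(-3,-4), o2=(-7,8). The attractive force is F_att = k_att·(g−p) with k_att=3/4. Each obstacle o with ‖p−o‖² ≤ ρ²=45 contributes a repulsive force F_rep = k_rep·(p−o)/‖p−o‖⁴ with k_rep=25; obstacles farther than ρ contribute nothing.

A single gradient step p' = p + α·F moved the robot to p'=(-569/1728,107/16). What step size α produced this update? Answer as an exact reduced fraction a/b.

F_att = 3/4·(g−p) = 3/4·(7,-14) = (5.2500,-10.5000)
o1: d²=148 > ρ²=45 → inactive
o2: d²=36 ≤ ρ²=45; F_rep = 25·(6,0)/36² = (0.1157,0.0000)
F = F_att + ΣF_rep = (5.3657,-10.5000)
Δp = p'−p = (0.6707,-1.3125); α = Δx/Fx = (1159/1728) / (1159/216) = 1/8
check: Δy/Fy = (-21/16) / (-21/2) = 1/8 ✓

α = 1/8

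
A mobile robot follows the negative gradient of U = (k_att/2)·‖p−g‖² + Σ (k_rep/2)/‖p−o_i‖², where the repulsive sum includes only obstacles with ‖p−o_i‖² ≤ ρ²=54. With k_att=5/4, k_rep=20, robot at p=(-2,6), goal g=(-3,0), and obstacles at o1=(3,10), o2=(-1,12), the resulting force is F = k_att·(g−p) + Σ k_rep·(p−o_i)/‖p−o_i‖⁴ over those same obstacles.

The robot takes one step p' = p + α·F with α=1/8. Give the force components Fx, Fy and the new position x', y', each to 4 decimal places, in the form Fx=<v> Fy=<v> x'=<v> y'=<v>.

F_att = 5/4·(g−p) = 5/4·(-1,-6) = (-1.2500,-7.5000)
o1: d²=41 ≤ ρ²=54; F_rep = 20·(-5,-4)/41² = (-0.0595,-0.0476)
o2: d²=37 ≤ ρ²=54; F_rep = 20·(-1,-6)/37² = (-0.0146,-0.0877)
F = F_att + ΣF_rep = (-1.3241,-7.6352)
p' = p + 1/8·F = (-2.1655,5.0456)

Fx=-1.3241 Fy=-7.6352 x'=-2.1655 y'=5.0456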